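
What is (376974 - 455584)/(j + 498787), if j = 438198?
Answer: -2246/26771 ≈ -0.083897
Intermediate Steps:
(376974 - 455584)/(j + 498787) = (376974 - 455584)/(438198 + 498787) = -78610/936985 = -78610*1/936985 = -2246/26771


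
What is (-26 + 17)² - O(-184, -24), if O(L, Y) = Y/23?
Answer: 1887/23 ≈ 82.043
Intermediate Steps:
O(L, Y) = Y/23 (O(L, Y) = Y*(1/23) = Y/23)
(-26 + 17)² - O(-184, -24) = (-26 + 17)² - (-24)/23 = (-9)² - 1*(-24/23) = 81 + 24/23 = 1887/23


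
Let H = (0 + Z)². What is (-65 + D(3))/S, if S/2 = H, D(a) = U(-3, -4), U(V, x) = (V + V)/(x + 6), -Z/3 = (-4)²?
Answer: -17/1152 ≈ -0.014757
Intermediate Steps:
Z = -48 (Z = -3*(-4)² = -3*16 = -48)
U(V, x) = 2*V/(6 + x) (U(V, x) = (2*V)/(6 + x) = 2*V/(6 + x))
H = 2304 (H = (0 - 48)² = (-48)² = 2304)
D(a) = -3 (D(a) = 2*(-3)/(6 - 4) = 2*(-3)/2 = 2*(-3)*(½) = -3)
S = 4608 (S = 2*2304 = 4608)
(-65 + D(3))/S = (-65 - 3)/4608 = -68*1/4608 = -17/1152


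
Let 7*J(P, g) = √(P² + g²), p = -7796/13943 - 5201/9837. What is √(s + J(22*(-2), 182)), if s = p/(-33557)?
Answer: √(3738903006574789548565 + 32952591876208871955267774*√8765)/10739370166203 ≈ 5.1720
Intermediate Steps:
p = -149206795/137157291 (p = -7796*1/13943 - 5201*1/9837 = -7796/13943 - 5201/9837 = -149206795/137157291 ≈ -1.0879)
J(P, g) = √(P² + g²)/7
s = 149206795/4602587214087 (s = -149206795/137157291/(-33557) = -149206795/137157291*(-1/33557) = 149206795/4602587214087 ≈ 3.2418e-5)
√(s + J(22*(-2), 182)) = √(149206795/4602587214087 + √((22*(-2))² + 182²)/7) = √(149206795/4602587214087 + √((-44)² + 33124)/7) = √(149206795/4602587214087 + √(1936 + 33124)/7) = √(149206795/4602587214087 + √35060/7) = √(149206795/4602587214087 + (2*√8765)/7) = √(149206795/4602587214087 + 2*√8765/7)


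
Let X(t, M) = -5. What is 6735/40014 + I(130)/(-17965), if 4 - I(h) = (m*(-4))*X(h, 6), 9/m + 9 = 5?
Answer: 39677863/239617170 ≈ 0.16559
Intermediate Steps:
m = -9/4 (m = 9/(-9 + 5) = 9/(-4) = 9*(-¼) = -9/4 ≈ -2.2500)
I(h) = 49 (I(h) = 4 - (-9/4*(-4))*(-5) = 4 - 9*(-5) = 4 - 1*(-45) = 4 + 45 = 49)
6735/40014 + I(130)/(-17965) = 6735/40014 + 49/(-17965) = 6735*(1/40014) + 49*(-1/17965) = 2245/13338 - 49/17965 = 39677863/239617170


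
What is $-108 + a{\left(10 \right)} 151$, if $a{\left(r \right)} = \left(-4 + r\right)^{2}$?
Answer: $5328$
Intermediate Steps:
$-108 + a{\left(10 \right)} 151 = -108 + \left(-4 + 10\right)^{2} \cdot 151 = -108 + 6^{2} \cdot 151 = -108 + 36 \cdot 151 = -108 + 5436 = 5328$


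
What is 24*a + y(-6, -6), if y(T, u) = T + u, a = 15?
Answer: 348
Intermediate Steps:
24*a + y(-6, -6) = 24*15 + (-6 - 6) = 360 - 12 = 348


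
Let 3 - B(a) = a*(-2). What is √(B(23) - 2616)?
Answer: I*√2567 ≈ 50.666*I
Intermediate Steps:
B(a) = 3 + 2*a (B(a) = 3 - a*(-2) = 3 - (-2)*a = 3 + 2*a)
√(B(23) - 2616) = √((3 + 2*23) - 2616) = √((3 + 46) - 2616) = √(49 - 2616) = √(-2567) = I*√2567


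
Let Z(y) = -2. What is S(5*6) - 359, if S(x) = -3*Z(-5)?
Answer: -353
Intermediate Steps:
S(x) = 6 (S(x) = -3*(-2) = 6)
S(5*6) - 359 = 6 - 359 = -353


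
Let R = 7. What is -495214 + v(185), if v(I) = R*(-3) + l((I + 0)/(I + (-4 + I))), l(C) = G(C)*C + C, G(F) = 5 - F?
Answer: -66339327625/133956 ≈ -4.9523e+5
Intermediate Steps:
l(C) = C + C*(5 - C) (l(C) = (5 - C)*C + C = C*(5 - C) + C = C + C*(5 - C))
v(I) = -21 + I*(6 - I/(-4 + 2*I))/(-4 + 2*I) (v(I) = 7*(-3) + ((I + 0)/(I + (-4 + I)))*(6 - (I + 0)/(I + (-4 + I))) = -21 + (I/(-4 + 2*I))*(6 - I/(-4 + 2*I)) = -21 + I*(6 - I/(-4 + 2*I))/(-4 + 2*I))
-495214 + v(185) = -495214 + (-336 - 73*185² + 312*185)/(4*(4 + 185² - 4*185)) = -495214 + (-336 - 73*34225 + 57720)/(4*(4 + 34225 - 740)) = -495214 + (¼)*(-336 - 2498425 + 57720)/33489 = -495214 + (¼)*(1/33489)*(-2441041) = -495214 - 2441041/133956 = -66339327625/133956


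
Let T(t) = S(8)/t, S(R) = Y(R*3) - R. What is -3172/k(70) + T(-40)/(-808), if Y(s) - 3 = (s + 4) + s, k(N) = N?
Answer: -2050315/45248 ≈ -45.313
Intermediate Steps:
Y(s) = 7 + 2*s (Y(s) = 3 + ((s + 4) + s) = 3 + ((4 + s) + s) = 3 + (4 + 2*s) = 7 + 2*s)
S(R) = 7 + 5*R (S(R) = (7 + 2*(R*3)) - R = (7 + 2*(3*R)) - R = (7 + 6*R) - R = 7 + 5*R)
T(t) = 47/t (T(t) = (7 + 5*8)/t = (7 + 40)/t = 47/t)
-3172/k(70) + T(-40)/(-808) = -3172/70 + (47/(-40))/(-808) = -3172*1/70 + (47*(-1/40))*(-1/808) = -1586/35 - 47/40*(-1/808) = -1586/35 + 47/32320 = -2050315/45248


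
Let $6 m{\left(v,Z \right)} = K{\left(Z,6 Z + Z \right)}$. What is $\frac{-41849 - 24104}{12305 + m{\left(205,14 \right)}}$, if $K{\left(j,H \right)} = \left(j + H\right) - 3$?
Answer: $- \frac{395718}{73939} \approx -5.352$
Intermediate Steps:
$K{\left(j,H \right)} = -3 + H + j$ ($K{\left(j,H \right)} = \left(H + j\right) - 3 = -3 + H + j$)
$m{\left(v,Z \right)} = - \frac{1}{2} + \frac{4 Z}{3}$ ($m{\left(v,Z \right)} = \frac{-3 + \left(6 Z + Z\right) + Z}{6} = \frac{-3 + 7 Z + Z}{6} = \frac{-3 + 8 Z}{6} = - \frac{1}{2} + \frac{4 Z}{3}$)
$\frac{-41849 - 24104}{12305 + m{\left(205,14 \right)}} = \frac{-41849 - 24104}{12305 + \left(- \frac{1}{2} + \frac{4}{3} \cdot 14\right)} = - \frac{65953}{12305 + \left(- \frac{1}{2} + \frac{56}{3}\right)} = - \frac{65953}{12305 + \frac{109}{6}} = - \frac{65953}{\frac{73939}{6}} = \left(-65953\right) \frac{6}{73939} = - \frac{395718}{73939}$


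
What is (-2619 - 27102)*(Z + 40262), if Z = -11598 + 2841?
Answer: -936360105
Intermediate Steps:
Z = -8757
(-2619 - 27102)*(Z + 40262) = (-2619 - 27102)*(-8757 + 40262) = -29721*31505 = -936360105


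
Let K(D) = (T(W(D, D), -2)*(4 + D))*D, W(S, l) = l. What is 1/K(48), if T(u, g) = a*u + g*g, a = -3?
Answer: -1/349440 ≈ -2.8617e-6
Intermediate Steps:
T(u, g) = g² - 3*u (T(u, g) = -3*u + g*g = -3*u + g² = g² - 3*u)
K(D) = D*(4 + D)*(4 - 3*D) (K(D) = (((-2)² - 3*D)*(4 + D))*D = ((4 - 3*D)*(4 + D))*D = ((4 + D)*(4 - 3*D))*D = D*(4 + D)*(4 - 3*D))
1/K(48) = 1/(-1*48*(-4 + 3*48)*(4 + 48)) = 1/(-1*48*(-4 + 144)*52) = 1/(-1*48*140*52) = 1/(-349440) = -1/349440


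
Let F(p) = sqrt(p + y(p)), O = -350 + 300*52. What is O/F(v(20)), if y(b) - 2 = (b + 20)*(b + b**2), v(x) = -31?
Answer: -15250*I*sqrt(10259)/10259 ≈ -150.56*I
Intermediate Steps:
O = 15250 (O = -350 + 15600 = 15250)
y(b) = 2 + (20 + b)*(b + b**2) (y(b) = 2 + (b + 20)*(b + b**2) = 2 + (20 + b)*(b + b**2))
F(p) = sqrt(2 + p**3 + 21*p + 21*p**2) (F(p) = sqrt(p + (2 + p**3 + 20*p + 21*p**2)) = sqrt(2 + p**3 + 21*p + 21*p**2))
O/F(v(20)) = 15250/(sqrt(2 + (-31)**3 + 21*(-31) + 21*(-31)**2)) = 15250/(sqrt(2 - 29791 - 651 + 21*961)) = 15250/(sqrt(2 - 29791 - 651 + 20181)) = 15250/(sqrt(-10259)) = 15250/((I*sqrt(10259))) = 15250*(-I*sqrt(10259)/10259) = -15250*I*sqrt(10259)/10259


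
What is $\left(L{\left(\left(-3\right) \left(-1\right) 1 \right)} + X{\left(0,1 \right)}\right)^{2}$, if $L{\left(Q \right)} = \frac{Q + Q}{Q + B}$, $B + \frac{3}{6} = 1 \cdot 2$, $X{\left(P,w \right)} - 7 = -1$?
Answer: $\frac{484}{9} \approx 53.778$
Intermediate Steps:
$X{\left(P,w \right)} = 6$ ($X{\left(P,w \right)} = 7 - 1 = 6$)
$B = \frac{3}{2}$ ($B = - \frac{1}{2} + 1 \cdot 2 = - \frac{1}{2} + 2 = \frac{3}{2} \approx 1.5$)
$L{\left(Q \right)} = \frac{2 Q}{\frac{3}{2} + Q}$ ($L{\left(Q \right)} = \frac{Q + Q}{Q + \frac{3}{2}} = \frac{2 Q}{\frac{3}{2} + Q}$)
$\left(L{\left(\left(-3\right) \left(-1\right) 1 \right)} + X{\left(0,1 \right)}\right)^{2} = \left(\frac{4 \left(-3\right) \left(-1\right) 1}{3 + 2 \left(-3\right) \left(-1\right) 1} + 6\right)^{2} = \left(\frac{4 \cdot 3 \cdot 1}{3 + 2 \cdot 3 \cdot 1} + 6\right)^{2} = \left(4 \cdot 3 \frac{1}{3 + 2 \cdot 3} + 6\right)^{2} = \left(4 \cdot 3 \frac{1}{3 + 6} + 6\right)^{2} = \left(4 \cdot 3 \cdot \frac{1}{9} + 6\right)^{2} = \left(\frac{4}{3} + 6\right)^{2} = \left(\frac{22}{3}\right)^{2} = \frac{484}{9}$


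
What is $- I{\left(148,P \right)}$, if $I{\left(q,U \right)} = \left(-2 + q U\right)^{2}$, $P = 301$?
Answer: $-1984346116$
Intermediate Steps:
$I{\left(q,U \right)} = \left(-2 + U q\right)^{2}$
$- I{\left(148,P \right)} = - \left(-2 + 301 \cdot 148\right)^{2} = - \left(-2 + 44548\right)^{2} = - 44546^{2} = \left(-1\right) 1984346116 = -1984346116$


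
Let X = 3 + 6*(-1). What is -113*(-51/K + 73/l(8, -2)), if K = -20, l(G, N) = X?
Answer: 147691/60 ≈ 2461.5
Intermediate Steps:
X = -3 (X = 3 - 6 = -3)
l(G, N) = -3
-113*(-51/K + 73/l(8, -2)) = -113*(-51/(-20) + 73/(-3)) = -113*(-51*(-1/20) + 73*(-⅓)) = -113*(51/20 - 73/3) = -113*(-1307/60) = 147691/60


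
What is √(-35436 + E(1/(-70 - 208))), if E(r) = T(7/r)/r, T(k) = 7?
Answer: I*√37382 ≈ 193.34*I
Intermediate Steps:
E(r) = 7/r
√(-35436 + E(1/(-70 - 208))) = √(-35436 + 7/(1/(-70 - 208))) = √(-35436 + 7/(1/(-278))) = √(-35436 + 7/(-1/278)) = √(-35436 + 7*(-278)) = √(-35436 - 1946) = √(-37382) = I*√37382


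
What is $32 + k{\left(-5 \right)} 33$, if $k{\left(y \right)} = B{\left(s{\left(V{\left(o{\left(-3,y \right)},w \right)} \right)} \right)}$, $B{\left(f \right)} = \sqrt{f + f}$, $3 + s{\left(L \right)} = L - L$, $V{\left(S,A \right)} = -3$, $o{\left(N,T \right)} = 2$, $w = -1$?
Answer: $32 + 33 i \sqrt{6} \approx 32.0 + 80.833 i$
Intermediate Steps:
$s{\left(L \right)} = -3$ ($s{\left(L \right)} = -3 + \left(L - L\right) = -3 + 0 = -3$)
$B{\left(f \right)} = \sqrt{2} \sqrt{f}$ ($B{\left(f \right)} = \sqrt{2 f} = \sqrt{2} \sqrt{f}$)
$k{\left(y \right)} = i \sqrt{6}$ ($k{\left(y \right)} = \sqrt{2} \sqrt{-3} = \sqrt{2} i \sqrt{3} = i \sqrt{6}$)
$32 + k{\left(-5 \right)} 33 = 32 + i \sqrt{6} \cdot 33 = 32 + 33 i \sqrt{6}$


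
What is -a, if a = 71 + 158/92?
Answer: -3345/46 ≈ -72.717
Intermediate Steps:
a = 3345/46 (a = 71 + (1/92)*158 = 71 + 79/46 = 3345/46 ≈ 72.717)
-a = -1*3345/46 = -3345/46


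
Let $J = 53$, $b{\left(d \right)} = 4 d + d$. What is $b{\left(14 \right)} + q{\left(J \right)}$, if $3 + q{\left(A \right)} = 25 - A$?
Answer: $39$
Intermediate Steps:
$b{\left(d \right)} = 5 d$
$q{\left(A \right)} = 22 - A$ ($q{\left(A \right)} = -3 - \left(-25 + A\right) = 22 - A$)
$b{\left(14 \right)} + q{\left(J \right)} = 5 \cdot 14 + \left(22 - 53\right) = 70 + \left(22 - 53\right) = 70 - 31 = 39$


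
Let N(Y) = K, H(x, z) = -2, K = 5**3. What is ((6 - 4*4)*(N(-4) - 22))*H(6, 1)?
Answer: 2060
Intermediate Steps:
K = 125
N(Y) = 125
((6 - 4*4)*(N(-4) - 22))*H(6, 1) = ((6 - 4*4)*(125 - 22))*(-2) = ((6 - 16)*103)*(-2) = -10*103*(-2) = -1030*(-2) = 2060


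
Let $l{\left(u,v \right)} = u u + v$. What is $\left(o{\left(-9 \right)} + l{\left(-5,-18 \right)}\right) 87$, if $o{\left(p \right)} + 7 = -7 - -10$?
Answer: $261$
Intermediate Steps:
$l{\left(u,v \right)} = v + u^{2}$ ($l{\left(u,v \right)} = u^{2} + v = v + u^{2}$)
$o{\left(p \right)} = -4$ ($o{\left(p \right)} = -7 - -3 = -7 + \left(-7 + 10\right) = -7 + 3 = -4$)
$\left(o{\left(-9 \right)} + l{\left(-5,-18 \right)}\right) 87 = \left(-4 - \left(18 - \left(-5\right)^{2}\right)\right) 87 = \left(-4 + \left(-18 + 25\right)\right) 87 = \left(-4 + 7\right) 87 = 3 \cdot 87 = 261$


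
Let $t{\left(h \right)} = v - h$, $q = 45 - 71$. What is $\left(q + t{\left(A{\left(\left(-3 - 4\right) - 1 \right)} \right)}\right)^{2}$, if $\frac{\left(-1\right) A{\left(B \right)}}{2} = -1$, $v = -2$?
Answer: $900$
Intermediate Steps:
$q = -26$ ($q = 45 - 71 = -26$)
$A{\left(B \right)} = 2$ ($A{\left(B \right)} = \left(-2\right) \left(-1\right) = 2$)
$t{\left(h \right)} = -2 - h$
$\left(q + t{\left(A{\left(\left(-3 - 4\right) - 1 \right)} \right)}\right)^{2} = \left(-26 - 4\right)^{2} = \left(-30\right)^{2} = 900$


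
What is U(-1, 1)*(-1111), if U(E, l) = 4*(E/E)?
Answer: -4444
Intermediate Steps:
U(E, l) = 4 (U(E, l) = 4*1 = 4)
U(-1, 1)*(-1111) = 4*(-1111) = -4444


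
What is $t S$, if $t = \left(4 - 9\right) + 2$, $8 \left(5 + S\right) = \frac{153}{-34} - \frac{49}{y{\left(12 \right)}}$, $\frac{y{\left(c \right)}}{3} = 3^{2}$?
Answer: $\frac{2501}{144} \approx 17.368$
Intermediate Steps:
$y{\left(c \right)} = 27$ ($y{\left(c \right)} = 3 \cdot 3^{2} = 3 \cdot 9 = 27$)
$S = - \frac{2501}{432}$ ($S = -5 + \frac{\frac{153}{-34} - \frac{49}{27}}{8} = -5 + \frac{153 \left(- \frac{1}{34}\right) - \frac{49}{27}}{8} = -5 + \frac{- \frac{9}{2} - \frac{49}{27}}{8} = -5 + \frac{1}{8} \left(- \frac{341}{54}\right) = -5 - \frac{341}{432} = - \frac{2501}{432} \approx -5.7894$)
$t = -3$ ($t = -5 + 2 = -3$)
$t S = \left(-3\right) \left(- \frac{2501}{432}\right) = \frac{2501}{144}$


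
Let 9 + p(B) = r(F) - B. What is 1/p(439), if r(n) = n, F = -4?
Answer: -1/452 ≈ -0.0022124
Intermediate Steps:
p(B) = -13 - B (p(B) = -9 + (-4 - B) = -13 - B)
1/p(439) = 1/(-13 - 1*439) = 1/(-13 - 439) = 1/(-452) = -1/452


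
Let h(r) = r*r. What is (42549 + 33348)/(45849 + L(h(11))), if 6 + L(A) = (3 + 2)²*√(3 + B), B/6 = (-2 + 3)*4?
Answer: 386594019/233507086 - 632475*√3/233507086 ≈ 1.6509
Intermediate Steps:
B = 24 (B = 6*((-2 + 3)*4) = 6*(1*4) = 6*4 = 24)
h(r) = r²
L(A) = -6 + 75*√3 (L(A) = -6 + (3 + 2)²*√(3 + 24) = -6 + 5²*√27 = -6 + 25*(3*√3) = -6 + 75*√3)
(42549 + 33348)/(45849 + L(h(11))) = (42549 + 33348)/(45849 + (-6 + 75*√3)) = 75897/(45843 + 75*√3)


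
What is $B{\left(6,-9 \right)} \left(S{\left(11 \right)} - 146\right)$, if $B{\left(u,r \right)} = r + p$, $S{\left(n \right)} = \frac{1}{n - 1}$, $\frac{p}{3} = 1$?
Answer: $\frac{4377}{5} \approx 875.4$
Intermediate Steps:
$p = 3$ ($p = 3 \cdot 1 = 3$)
$S{\left(n \right)} = \frac{1}{-1 + n}$
$B{\left(u,r \right)} = 3 + r$ ($B{\left(u,r \right)} = r + 3 = 3 + r$)
$B{\left(6,-9 \right)} \left(S{\left(11 \right)} - 146\right) = \left(3 - 9\right) \left(\frac{1}{-1 + 11} - 146\right) = - 6 \left(\frac{1}{10} - 146\right) = \left(-6\right) \left(- \frac{1459}{10}\right) = \frac{4377}{5}$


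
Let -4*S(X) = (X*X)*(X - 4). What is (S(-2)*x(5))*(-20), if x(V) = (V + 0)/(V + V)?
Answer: -60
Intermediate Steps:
S(X) = -X²*(-4 + X)/4 (S(X) = -X*X*(X - 4)/4 = -X²*(-4 + X)/4)
x(V) = ½ (x(V) = V/((2*V)) = V*(1/(2*V)) = ½)
(S(-2)*x(5))*(-20) = (((¼)*(-2)²*(4 - 1*(-2)))*(½))*(-20) = (((¼)*4*(4 + 2))*(½))*(-20) = (((¼)*4*6)*(½))*(-20) = (6*(½))*(-20) = 3*(-20) = -60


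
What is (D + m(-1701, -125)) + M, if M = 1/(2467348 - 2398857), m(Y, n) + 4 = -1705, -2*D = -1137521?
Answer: 77675848575/136982 ≈ 5.6705e+5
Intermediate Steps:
D = 1137521/2 (D = -½*(-1137521) = 1137521/2 ≈ 5.6876e+5)
m(Y, n) = -1709 (m(Y, n) = -4 - 1705 = -1709)
M = 1/68491 ≈ 1.4600e-5
(D + m(-1701, -125)) + M = (1137521/2 - 1709) + 1/68491 = 1134103/2 + 1/68491 = 77675848575/136982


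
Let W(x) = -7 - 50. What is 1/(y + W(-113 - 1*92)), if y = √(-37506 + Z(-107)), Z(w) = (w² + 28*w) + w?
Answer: -19/10803 - 6*I*√10/3601 ≈ -0.0017588 - 0.005269*I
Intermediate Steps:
W(x) = -57
Z(w) = w² + 29*w
y = 54*I*√10 (y = √(-37506 - 107*(29 - 107)) = √(-37506 - 107*(-78)) = √(-37506 + 8346) = √(-29160) = 54*I*√10 ≈ 170.76*I)
1/(y + W(-113 - 1*92)) = 1/(54*I*√10 - 57) = 1/(-57 + 54*I*√10)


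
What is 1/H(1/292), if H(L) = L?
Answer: 292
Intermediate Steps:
1/H(1/292) = 1/(1/292) = 292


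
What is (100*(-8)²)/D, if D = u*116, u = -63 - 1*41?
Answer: -200/377 ≈ -0.53050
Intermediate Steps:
u = -104 (u = -63 - 41 = -104)
D = -12064 (D = -104*116 = -12064)
(100*(-8)²)/D = (100*(-8)²)/(-12064) = (100*64)*(-1/12064) = 6400*(-1/12064) = -200/377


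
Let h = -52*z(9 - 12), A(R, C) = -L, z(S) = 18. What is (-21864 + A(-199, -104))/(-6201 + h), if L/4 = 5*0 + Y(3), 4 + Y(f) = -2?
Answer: 560/183 ≈ 3.0601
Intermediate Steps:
Y(f) = -6 (Y(f) = -4 - 2 = -6)
L = -24 (L = 4*(5*0 - 6) = 4*(0 - 6) = 4*(-6) = -24)
A(R, C) = 24 (A(R, C) = -1*(-24) = 24)
h = -936 (h = -52*18 = -936)
(-21864 + A(-199, -104))/(-6201 + h) = (-21864 + 24)/(-6201 - 936) = -21840/(-7137) = -21840*(-1/7137) = 560/183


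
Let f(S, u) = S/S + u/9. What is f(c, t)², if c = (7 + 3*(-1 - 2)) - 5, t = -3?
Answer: 4/9 ≈ 0.44444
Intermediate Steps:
c = -7 (c = (7 + 3*(-3)) - 5 = (7 - 9) - 5 = -2 - 5 = -7)
f(S, u) = 1 + u/9 (f(S, u) = 1 + u*(⅑) = 1 + u/9)
f(c, t)² = (1 + (⅑)*(-3))² = (1 - ⅓)² = (⅔)² = 4/9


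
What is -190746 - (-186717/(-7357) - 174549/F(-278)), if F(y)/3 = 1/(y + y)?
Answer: -239400601075/7357 ≈ -3.2541e+7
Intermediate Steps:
F(y) = 3/(2*y) (F(y) = 3/(y + y) = 3/((2*y)) = 3*(1/(2*y)) = 3/(2*y))
-190746 - (-186717/(-7357) - 174549/F(-278)) = -190746 - (-186717/(-7357) - 174549/((3/2)/(-278))) = -190746 - (-186717*(-1/7357) - 174549/((3/2)*(-1/278))) = -190746 - (186717/7357 - 174549/(-3/556)) = -190746 - (186717/7357 - 174549*(-556/3)) = -190746 - (186717/7357 + 32349748) = -190746 - 1*237997282753/7357 = -190746 - 237997282753/7357 = -239400601075/7357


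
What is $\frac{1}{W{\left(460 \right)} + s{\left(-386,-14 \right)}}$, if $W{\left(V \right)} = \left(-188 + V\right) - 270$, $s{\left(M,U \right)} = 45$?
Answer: $\frac{1}{47} \approx 0.021277$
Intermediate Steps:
$W{\left(V \right)} = -458 + V$
$\frac{1}{W{\left(460 \right)} + s{\left(-386,-14 \right)}} = \frac{1}{\left(-458 + 460\right) + 45} = \frac{1}{2 + 45} = \frac{1}{47}$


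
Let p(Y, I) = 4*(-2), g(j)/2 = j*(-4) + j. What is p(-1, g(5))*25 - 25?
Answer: -225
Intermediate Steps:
g(j) = -6*j (g(j) = 2*(j*(-4) + j) = 2*(-4*j + j) = 2*(-3*j) = -6*j)
p(Y, I) = -8
p(-1, g(5))*25 - 25 = -8*25 - 25 = -200 - 25 = -225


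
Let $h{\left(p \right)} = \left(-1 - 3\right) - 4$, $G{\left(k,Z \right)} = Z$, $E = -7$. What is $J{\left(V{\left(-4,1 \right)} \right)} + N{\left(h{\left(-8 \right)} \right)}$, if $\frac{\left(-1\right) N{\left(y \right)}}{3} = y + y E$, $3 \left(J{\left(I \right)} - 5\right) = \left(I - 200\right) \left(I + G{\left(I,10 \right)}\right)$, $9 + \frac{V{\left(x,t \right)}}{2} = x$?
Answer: $\frac{3199}{3} \approx 1066.3$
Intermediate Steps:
$V{\left(x,t \right)} = -18 + 2 x$
$h{\left(p \right)} = -8$ ($h{\left(p \right)} = -4 - 4 = -8$)
$J{\left(I \right)} = 5 + \frac{\left(-200 + I\right) \left(10 + I\right)}{3}$ ($J{\left(I \right)} = 5 + \frac{\left(I - 200\right) \left(I + 10\right)}{3} = 5 + \frac{\left(-200 + I\right) \left(10 + I\right)}{3}$)
$N{\left(y \right)} = 18 y$ ($N{\left(y \right)} = - 3 \left(y + y \left(-7\right)\right) = - 3 \left(y - 7 y\right) = - 3 \left(- 6 y\right) = 18 y$)
$J{\left(V{\left(-4,1 \right)} \right)} + N{\left(h{\left(-8 \right)} \right)} = \left(- \frac{1985}{3} - \frac{190 \left(-18 + 2 \left(-4\right)\right)}{3} + \frac{\left(-18 + 2 \left(-4\right)\right)^{2}}{3}\right) + 18 \left(-8\right) = \left(- \frac{1985}{3} - \frac{190 \left(-18 - 8\right)}{3} + \frac{\left(-18 - 8\right)^{2}}{3}\right) - 144 = \left(- \frac{1985}{3} - - \frac{4940}{3} + \frac{\left(-26\right)^{2}}{3}\right) - 144 = \left(- \frac{1985}{3} + \frac{4940}{3} + \frac{1}{3} \cdot 676\right) - 144 = \left(- \frac{1985}{3} + \frac{4940}{3} + \frac{676}{3}\right) - 144 = \frac{3631}{3} - 144 = \frac{3199}{3}$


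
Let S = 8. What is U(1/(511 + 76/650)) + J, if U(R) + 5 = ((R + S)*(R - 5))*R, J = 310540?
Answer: 1423381482559072077895/4583643844404897 ≈ 3.1054e+5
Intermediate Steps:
U(R) = -5 + R*(-5 + R)*(8 + R) (U(R) = -5 + ((R + 8)*(R - 5))*R = -5 + ((8 + R)*(-5 + R))*R = -5 + ((-5 + R)*(8 + R))*R = -5 + R*(-5 + R)*(8 + R))
U(1/(511 + 76/650)) + J = (-5 + (1/(511 + 76/650))³ - 40/(511 + 76/650) + 3*(1/(511 + 76/650))²) + 310540 = (-5 + (1/(511 + 76*(1/650)))³ - 40/(511 + 76*(1/650)) + 3*(1/(511 + 76*(1/650)))²) + 310540 = (-5 + (1/(511 + 38/325))³ - 40/(511 + 38/325) + 3*(1/(511 + 38/325))²) + 310540 = (-5 + (1/(166113/325))³ - 40/166113/325 + 3*(1/(166113/325))²) + 310540 = (-5 + (325/166113)³ - 40*325/166113 + 3*(325/166113)²) + 310540 = (-5 + 34328125/4583643844404897 - 13000/166113 + 3*(105625/27593528769)) + 310540 = (-5 + 34328125/4583643844404897 - 13000/166113 + 105625/9197842923) + 310540 = -23276882424636485/4583643844404897 + 310540 = 1423381482559072077895/4583643844404897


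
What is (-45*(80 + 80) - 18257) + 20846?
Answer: -4611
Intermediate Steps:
(-45*(80 + 80) - 18257) + 20846 = (-45*160 - 18257) + 20846 = (-7200 - 18257) + 20846 = -25457 + 20846 = -4611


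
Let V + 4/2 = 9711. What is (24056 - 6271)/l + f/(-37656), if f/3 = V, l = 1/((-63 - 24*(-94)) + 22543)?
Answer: 5521998337811/12552 ≈ 4.3993e+8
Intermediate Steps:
l = 1/24736 (l = 1/((-63 + 2256) + 22543) = 1/(2193 + 22543) = 1/24736 ≈ 4.0427e-5)
V = 9709 (V = -2 + 9711 = 9709)
f = 29127 (f = 3*9709 = 29127)
(24056 - 6271)/l + f/(-37656) = (24056 - 6271)/(1/24736) + 29127/(-37656) = 17785*24736 + 29127*(-1/37656) = 439929760 - 9709/12552 = 5521998337811/12552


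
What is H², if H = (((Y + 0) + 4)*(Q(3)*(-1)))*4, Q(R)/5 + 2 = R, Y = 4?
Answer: 25600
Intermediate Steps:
Q(R) = -10 + 5*R
H = -160 (H = (((4 + 0) + 4)*((-10 + 5*3)*(-1)))*4 = ((4 + 4)*((-10 + 15)*(-1)))*4 = (8*(5*(-1)))*4 = (8*(-5))*4 = -40*4 = -160)
H² = (-160)² = 25600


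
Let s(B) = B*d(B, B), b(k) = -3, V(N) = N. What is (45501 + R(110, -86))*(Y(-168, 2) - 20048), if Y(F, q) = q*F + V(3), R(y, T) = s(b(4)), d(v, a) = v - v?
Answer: -927355881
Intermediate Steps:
d(v, a) = 0
s(B) = 0 (s(B) = B*0 = 0)
R(y, T) = 0
Y(F, q) = 3 + F*q (Y(F, q) = q*F + 3 = F*q + 3 = 3 + F*q)
(45501 + R(110, -86))*(Y(-168, 2) - 20048) = (45501 + 0)*((3 - 168*2) - 20048) = 45501*((3 - 336) - 20048) = 45501*(-333 - 20048) = 45501*(-20381) = -927355881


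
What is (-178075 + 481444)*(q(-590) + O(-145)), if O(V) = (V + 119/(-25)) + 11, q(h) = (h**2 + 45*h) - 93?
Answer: 2436949828764/25 ≈ 9.7478e+10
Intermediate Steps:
q(h) = -93 + h**2 + 45*h
O(V) = 156/25 + V (O(V) = (V + 119*(-1/25)) + 11 = (V - 119/25) + 11 = (-119/25 + V) + 11 = 156/25 + V)
(-178075 + 481444)*(q(-590) + O(-145)) = (-178075 + 481444)*((-93 + (-590)**2 + 45*(-590)) + (156/25 - 145)) = 303369*((-93 + 348100 - 26550) - 3469/25) = 303369*(321457 - 3469/25) = 303369*(8032956/25) = 2436949828764/25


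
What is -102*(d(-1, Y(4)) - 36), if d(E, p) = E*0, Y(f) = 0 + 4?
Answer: 3672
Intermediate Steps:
Y(f) = 4
d(E, p) = 0
-102*(d(-1, Y(4)) - 36) = -102*(0 - 36) = -102*(-36) = 3672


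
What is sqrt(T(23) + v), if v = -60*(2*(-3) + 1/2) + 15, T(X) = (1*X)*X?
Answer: sqrt(874) ≈ 29.563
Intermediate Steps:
T(X) = X**2 (T(X) = X*X = X**2)
v = 345 (v = -60*(-6 + 1*(1/2)) + 15 = -60*(-6 + 1/2) + 15 = -60*(-11/2) + 15 = 330 + 15 = 345)
sqrt(T(23) + v) = sqrt(23**2 + 345) = sqrt(529 + 345) = sqrt(874)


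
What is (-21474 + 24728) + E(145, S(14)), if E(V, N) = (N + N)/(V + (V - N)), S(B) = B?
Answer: 224533/69 ≈ 3254.1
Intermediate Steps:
E(V, N) = 2*N/(-N + 2*V) (E(V, N) = (2*N)/(-N + 2*V) = 2*N/(-N + 2*V))
(-21474 + 24728) + E(145, S(14)) = (-21474 + 24728) - 2*14/(14 - 2*145) = 3254 - 2*14/(14 - 290) = 3254 - 2*14/(-276) = 3254 - 2*14*(-1/276) = 3254 + 7/69 = 224533/69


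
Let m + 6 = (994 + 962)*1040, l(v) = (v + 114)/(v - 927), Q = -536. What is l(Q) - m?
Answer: -2976083920/1463 ≈ -2.0342e+6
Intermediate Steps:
l(v) = (114 + v)/(-927 + v)
m = 2034234 (m = -6 + (994 + 962)*1040 = -6 + 1956*1040 = -6 + 2034240 = 2034234)
l(Q) - m = (114 - 536)/(-927 - 536) - 1*2034234 = -422/(-1463) - 2034234 = -1/1463*(-422) - 2034234 = 422/1463 - 2034234 = -2976083920/1463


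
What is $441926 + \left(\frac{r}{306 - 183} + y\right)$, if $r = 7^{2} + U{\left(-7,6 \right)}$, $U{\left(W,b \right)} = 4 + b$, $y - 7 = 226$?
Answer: $\frac{54385616}{123} \approx 4.4216 \cdot 10^{5}$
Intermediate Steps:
$y = 233$ ($y = 7 + 226 = 233$)
$r = 59$ ($r = 7^{2} + \left(4 + 6\right) = 49 + 10 = 59$)
$441926 + \left(\frac{r}{306 - 183} + y\right) = 441926 + \left(\frac{1}{306 - 183} \cdot 59 + 233\right) = 441926 + \left(\frac{1}{123} \cdot 59 + 233\right) = 441926 + \left(\frac{59}{123} + 233\right) = 441926 + \frac{28718}{123} = \frac{54385616}{123}$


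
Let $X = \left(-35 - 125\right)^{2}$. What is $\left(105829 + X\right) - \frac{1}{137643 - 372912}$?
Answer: $\frac{30921169402}{235269} \approx 1.3143 \cdot 10^{5}$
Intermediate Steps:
$X = 25600$ ($X = \left(-160\right)^{2} = 25600$)
$\left(105829 + X\right) - \frac{1}{137643 - 372912} = \left(105829 + 25600\right) - \frac{1}{137643 - 372912} = 131429 - \frac{1}{-235269} = 131429 - - \frac{1}{235269} = 131429 + \frac{1}{235269} = \frac{30921169402}{235269}$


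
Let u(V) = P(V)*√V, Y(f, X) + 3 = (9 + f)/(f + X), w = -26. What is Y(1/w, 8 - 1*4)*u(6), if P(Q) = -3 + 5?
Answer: -152*√6/103 ≈ -3.6148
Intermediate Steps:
P(Q) = 2
Y(f, X) = -3 + (9 + f)/(X + f) (Y(f, X) = -3 + (9 + f)/(f + X) = -3 + (9 + f)/(X + f))
u(V) = 2*√V
Y(1/w, 8 - 1*4)*u(6) = ((9 - 3*(8 - 1*4) - 2/(-26))/((8 - 1*4) + 1/(-26)))*(2*√6) = ((9 - 3*(8 - 4) - 2*(-1/26))/((8 - 4) - 1/26))*(2*√6) = ((9 - 3*4 + 1/13)/(4 - 1/26))*(2*√6) = ((9 - 12 + 1/13)/(103/26))*(2*√6) = ((26/103)*(-38/13))*(2*√6) = -152*√6/103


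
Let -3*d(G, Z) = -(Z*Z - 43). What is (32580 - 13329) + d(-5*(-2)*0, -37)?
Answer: 19693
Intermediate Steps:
d(G, Z) = -43/3 + Z²/3 (d(G, Z) = -(-1)*(Z*Z - 43)/3 = -(-1)*(Z² - 43)/3 = -(-1)*(-43 + Z²)/3 = -(43 - Z²)/3 = -43/3 + Z²/3)
(32580 - 13329) + d(-5*(-2)*0, -37) = (32580 - 13329) + (-43/3 + (⅓)*(-37)²) = 19251 + (-43/3 + (⅓)*1369) = 19251 + (-43/3 + 1369/3) = 19251 + 442 = 19693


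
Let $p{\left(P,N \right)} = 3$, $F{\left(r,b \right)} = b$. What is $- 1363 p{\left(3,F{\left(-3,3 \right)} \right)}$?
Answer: $-4089$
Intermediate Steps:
$- 1363 p{\left(3,F{\left(-3,3 \right)} \right)} = \left(-1363\right) 3 = -4089$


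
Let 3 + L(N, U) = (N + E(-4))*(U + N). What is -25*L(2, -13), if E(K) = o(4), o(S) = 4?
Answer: 1725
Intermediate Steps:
E(K) = 4
L(N, U) = -3 + (4 + N)*(N + U) (L(N, U) = -3 + (N + 4)*(U + N) = -3 + (4 + N)*(N + U))
-25*L(2, -13) = -25*(-3 + 2² + 4*2 + 4*(-13) + 2*(-13)) = -25*(-3 + 4 + 8 - 52 - 26) = -25*(-69) = 1725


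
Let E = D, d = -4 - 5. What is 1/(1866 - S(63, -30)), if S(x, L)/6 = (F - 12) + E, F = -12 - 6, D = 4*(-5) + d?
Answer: 1/2220 ≈ 0.00045045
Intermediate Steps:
d = -9
D = -29 (D = 4*(-5) - 9 = -20 - 9 = -29)
E = -29
F = -18
S(x, L) = -354 (S(x, L) = 6*((-18 - 12) - 29) = 6*(-30 - 29) = 6*(-59) = -354)
1/(1866 - S(63, -30)) = 1/(1866 - 1*(-354)) = 1/(1866 + 354) = 1/2220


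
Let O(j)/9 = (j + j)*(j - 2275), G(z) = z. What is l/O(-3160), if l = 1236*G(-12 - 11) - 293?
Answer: -28721/309142800 ≈ -9.2905e-5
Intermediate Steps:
O(j) = 18*j*(-2275 + j) (O(j) = 9*((j + j)*(j - 2275)) = 9*((2*j)*(-2275 + j)) = 9*(2*j*(-2275 + j)) = 18*j*(-2275 + j))
l = -28721 (l = 1236*(-12 - 11) - 293 = 1236*(-23) - 293 = -28428 - 293 = -28721)
l/O(-3160) = -28721*(-1/(56880*(-2275 - 3160))) = -28721/(18*(-3160)*(-5435)) = -28721/309142800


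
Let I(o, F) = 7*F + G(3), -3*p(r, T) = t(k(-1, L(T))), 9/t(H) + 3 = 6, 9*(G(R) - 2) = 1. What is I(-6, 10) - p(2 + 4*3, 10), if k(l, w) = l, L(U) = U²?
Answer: 658/9 ≈ 73.111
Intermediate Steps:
G(R) = 19/9 (G(R) = 2 + (⅑)*1 = 2 + ⅑ = 19/9)
t(H) = 3 (t(H) = 9/(-3 + 6) = 9/3 = 9*(⅓) = 3)
p(r, T) = -1 (p(r, T) = -⅓*3 = -1)
I(o, F) = 19/9 + 7*F (I(o, F) = 7*F + 19/9 = 19/9 + 7*F)
I(-6, 10) - p(2 + 4*3, 10) = (19/9 + 7*10) - 1*(-1) = (19/9 + 70) + 1 = 649/9 + 1 = 658/9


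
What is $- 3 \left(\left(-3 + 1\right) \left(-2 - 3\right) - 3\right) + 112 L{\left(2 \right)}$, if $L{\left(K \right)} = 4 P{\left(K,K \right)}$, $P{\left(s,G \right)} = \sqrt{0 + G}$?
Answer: $-21 + 448 \sqrt{2} \approx 612.57$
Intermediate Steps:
$P{\left(s,G \right)} = \sqrt{G}$
$L{\left(K \right)} = 4 \sqrt{K}$
$- 3 \left(\left(-3 + 1\right) \left(-2 - 3\right) - 3\right) + 112 L{\left(2 \right)} = - 3 \left(\left(-3 + 1\right) \left(-2 - 3\right) - 3\right) + 112 \cdot 4 \sqrt{2} = - 3 \left(\left(-2\right) \left(-5\right) - 3\right) + 448 \sqrt{2} = - 3 \left(10 - 3\right) + 448 \sqrt{2} = \left(-3\right) 7 + 448 \sqrt{2} = -21 + 448 \sqrt{2}$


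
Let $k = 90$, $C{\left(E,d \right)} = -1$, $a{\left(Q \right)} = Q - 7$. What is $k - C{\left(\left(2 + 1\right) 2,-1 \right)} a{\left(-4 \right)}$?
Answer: $79$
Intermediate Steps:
$a{\left(Q \right)} = -7 + Q$
$k - C{\left(\left(2 + 1\right) 2,-1 \right)} a{\left(-4 \right)} = 90 - - (-7 - 4) = 90 - \left(-1\right) \left(-11\right) = 90 - 11 = 79$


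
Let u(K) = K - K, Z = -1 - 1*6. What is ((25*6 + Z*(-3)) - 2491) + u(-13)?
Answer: -2320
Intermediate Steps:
Z = -7 (Z = -1 - 6 = -7)
u(K) = 0
((25*6 + Z*(-3)) - 2491) + u(-13) = ((25*6 - 7*(-3)) - 2491) + 0 = ((150 + 21) - 2491) + 0 = (171 - 2491) + 0 = -2320 + 0 = -2320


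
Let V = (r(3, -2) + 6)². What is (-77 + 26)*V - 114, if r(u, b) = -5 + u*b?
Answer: -1389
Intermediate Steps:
r(u, b) = -5 + b*u
V = 25 (V = ((-5 - 2*3) + 6)² = ((-5 - 6) + 6)² = (-11 + 6)² = (-5)² = 25)
(-77 + 26)*V - 114 = (-77 + 26)*25 - 114 = -51*25 - 114 = -1275 - 114 = -1389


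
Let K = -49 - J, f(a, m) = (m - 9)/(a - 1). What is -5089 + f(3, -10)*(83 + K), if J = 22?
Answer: -5203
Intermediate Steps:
f(a, m) = (-9 + m)/(-1 + a)
K = -71 (K = -49 - 1*22 = -49 - 22 = -71)
-5089 + f(3, -10)*(83 + K) = -5089 + ((-9 - 10)/(-1 + 3))*(83 - 71) = -5089 + (-19/2)*12 = -5089 + ((1/2)*(-19))*12 = -5089 - 19/2*12 = -5089 - 114 = -5203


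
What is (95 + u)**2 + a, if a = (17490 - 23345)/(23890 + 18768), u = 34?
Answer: 709865923/42658 ≈ 16641.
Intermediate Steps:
a = -5855/42658 ≈ -0.13725
(95 + u)**2 + a = (95 + 34)**2 - 5855/42658 = 129**2 - 5855/42658 = 16641 - 5855/42658 = 709865923/42658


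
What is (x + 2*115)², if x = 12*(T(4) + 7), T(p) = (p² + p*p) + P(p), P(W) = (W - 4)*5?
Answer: 487204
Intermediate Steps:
P(W) = -20 + 5*W (P(W) = (-4 + W)*5 = -20 + 5*W)
T(p) = -20 + 2*p² + 5*p (T(p) = (p² + p*p) + (-20 + 5*p) = (p² + p²) + (-20 + 5*p) = 2*p² + (-20 + 5*p) = -20 + 2*p² + 5*p)
x = 468 (x = 12*((-20 + 2*4² + 5*4) + 7) = 12*((-20 + 2*16 + 20) + 7) = 12*((-20 + 32 + 20) + 7) = 12*(32 + 7) = 12*39 = 468)
(x + 2*115)² = (468 + 2*115)² = (468 + 230)² = 698² = 487204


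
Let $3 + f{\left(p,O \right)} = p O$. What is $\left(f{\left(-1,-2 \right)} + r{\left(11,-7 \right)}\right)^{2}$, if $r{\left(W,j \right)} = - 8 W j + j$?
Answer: $369664$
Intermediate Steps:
$f{\left(p,O \right)} = -3 + O p$ ($f{\left(p,O \right)} = -3 + p O = -3 + O p$)
$r{\left(W,j \right)} = j - 8 W j$ ($r{\left(W,j \right)} = - 8 W j + j = j - 8 W j$)
$\left(f{\left(-1,-2 \right)} + r{\left(11,-7 \right)}\right)^{2} = \left(\left(-3 - -2\right) - 7 \left(1 - 88\right)\right)^{2} = \left(\left(-3 + 2\right) - 7 \left(1 - 88\right)\right)^{2} = \left(-1 - -609\right)^{2} = \left(-1 + 609\right)^{2} = 608^{2} = 369664$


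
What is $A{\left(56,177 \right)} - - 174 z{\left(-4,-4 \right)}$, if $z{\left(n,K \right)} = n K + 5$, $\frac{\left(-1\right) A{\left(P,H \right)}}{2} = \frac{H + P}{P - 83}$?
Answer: $\frac{99124}{27} \approx 3671.3$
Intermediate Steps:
$A{\left(P,H \right)} = - \frac{2 \left(H + P\right)}{-83 + P}$ ($A{\left(P,H \right)} = - 2 \frac{H + P}{P - 83} = - 2 \frac{H + P}{-83 + P} = - \frac{2 \left(H + P\right)}{-83 + P}$)
$z{\left(n,K \right)} = 5 + K n$ ($z{\left(n,K \right)} = K n + 5 = 5 + K n$)
$A{\left(56,177 \right)} - - 174 z{\left(-4,-4 \right)} = \frac{2 \left(\left(-1\right) 177 - 56\right)}{-83 + 56} - - 174 \left(5 - -16\right) = \frac{2 \left(-177 - 56\right)}{-27} - - 174 \left(5 + 16\right) = 2 \left(- \frac{1}{27}\right) \left(-233\right) - \left(-174\right) 21 = \frac{466}{27} - -3654 = \frac{466}{27} + 3654 = \frac{99124}{27}$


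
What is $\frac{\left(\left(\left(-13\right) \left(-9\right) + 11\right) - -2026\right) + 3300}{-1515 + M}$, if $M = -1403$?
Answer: $- \frac{2727}{1459} \approx -1.8691$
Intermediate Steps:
$\frac{\left(\left(\left(-13\right) \left(-9\right) + 11\right) - -2026\right) + 3300}{-1515 + M} = \frac{\left(\left(\left(-13\right) \left(-9\right) + 11\right) - -2026\right) + 3300}{-1515 - 1403} = \frac{\left(\left(117 + 11\right) + 2026\right) + 3300}{-2918} = \left(\left(128 + 2026\right) + 3300\right) \left(- \frac{1}{2918}\right) = \left(2154 + 3300\right) \left(- \frac{1}{2918}\right) = 5454 \left(- \frac{1}{2918}\right) = - \frac{2727}{1459}$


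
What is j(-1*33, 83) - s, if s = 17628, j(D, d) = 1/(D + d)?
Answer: -881399/50 ≈ -17628.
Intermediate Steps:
j(-1*33, 83) - s = 1/(-1*33 + 83) - 1*17628 = 1/(-33 + 83) - 17628 = 1/50 - 17628 = -881399/50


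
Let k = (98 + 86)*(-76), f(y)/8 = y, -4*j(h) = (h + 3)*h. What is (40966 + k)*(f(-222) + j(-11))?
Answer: -48513636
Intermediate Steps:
j(h) = -h*(3 + h)/4 (j(h) = -(h + 3)*h/4 = -(3 + h)*h/4 = -h*(3 + h)/4)
f(y) = 8*y
k = -13984 (k = 184*(-76) = -13984)
(40966 + k)*(f(-222) + j(-11)) = (40966 - 13984)*(8*(-222) - 1/4*(-11)*(3 - 11)) = 26982*(-1776 - 1/4*(-11)*(-8)) = 26982*(-1776 - 22) = 26982*(-1798) = -48513636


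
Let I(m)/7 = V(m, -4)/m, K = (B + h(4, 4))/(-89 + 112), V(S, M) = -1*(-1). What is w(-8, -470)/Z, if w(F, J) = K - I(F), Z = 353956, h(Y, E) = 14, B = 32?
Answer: 23/2831648 ≈ 8.1225e-6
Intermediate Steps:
V(S, M) = 1
K = 2 (K = (32 + 14)/(-89 + 112) = 46/23 = 46*(1/23) = 2)
I(m) = 7/m (I(m) = 7*(1/m) = 7/m)
w(F, J) = 2 - 7/F
w(-8, -470)/Z = (2 - 7/(-8))/353956 = (2 - 7*(-⅛))*(1/353956) = (2 + 7/8)*(1/353956) = (23/8)*(1/353956) = 23/2831648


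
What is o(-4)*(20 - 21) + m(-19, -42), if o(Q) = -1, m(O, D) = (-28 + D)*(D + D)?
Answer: 5881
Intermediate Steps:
m(O, D) = 2*D*(-28 + D) (m(O, D) = (-28 + D)*(2*D) = 2*D*(-28 + D))
o(-4)*(20 - 21) + m(-19, -42) = -(20 - 21) + 2*(-42)*(-28 - 42) = -1*(-1) + 2*(-42)*(-70) = 1 + 5880 = 5881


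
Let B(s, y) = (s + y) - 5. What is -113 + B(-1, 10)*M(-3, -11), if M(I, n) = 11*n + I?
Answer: -609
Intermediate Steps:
M(I, n) = I + 11*n
B(s, y) = -5 + s + y
-113 + B(-1, 10)*M(-3, -11) = -113 + (-5 - 1 + 10)*(-3 + 11*(-11)) = -113 + 4*(-3 - 121) = -113 + 4*(-124) = -113 - 496 = -609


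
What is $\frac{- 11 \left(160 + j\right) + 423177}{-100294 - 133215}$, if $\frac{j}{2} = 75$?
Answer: $- \frac{419767}{233509} \approx -1.7976$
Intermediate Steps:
$j = 150$ ($j = 2 \cdot 75 = 150$)
$\frac{- 11 \left(160 + j\right) + 423177}{-100294 - 133215} = \frac{- 11 \left(160 + 150\right) + 423177}{-100294 - 133215} = \frac{\left(-11\right) 310 + 423177}{-233509} = \left(-3410 + 423177\right) \left(- \frac{1}{233509}\right) = 419767 \left(- \frac{1}{233509}\right) = - \frac{419767}{233509}$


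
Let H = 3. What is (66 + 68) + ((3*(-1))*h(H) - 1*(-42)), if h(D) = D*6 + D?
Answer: 113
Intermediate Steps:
h(D) = 7*D (h(D) = 6*D + D = 7*D)
(66 + 68) + ((3*(-1))*h(H) - 1*(-42)) = (66 + 68) + ((3*(-1))*(7*3) - 1*(-42)) = 134 + (-3*21 + 42) = 134 + (-63 + 42) = 134 - 21 = 113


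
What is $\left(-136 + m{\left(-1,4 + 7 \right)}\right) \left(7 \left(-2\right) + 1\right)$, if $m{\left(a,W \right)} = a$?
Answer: $1781$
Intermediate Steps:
$\left(-136 + m{\left(-1,4 + 7 \right)}\right) \left(7 \left(-2\right) + 1\right) = \left(-136 - 1\right) \left(7 \left(-2\right) + 1\right) = - 137 \left(-14 + 1\right) = \left(-137\right) \left(-13\right) = 1781$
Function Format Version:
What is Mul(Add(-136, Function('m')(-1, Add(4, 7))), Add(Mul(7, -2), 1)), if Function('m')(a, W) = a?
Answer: 1781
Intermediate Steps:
Mul(Add(-136, Function('m')(-1, Add(4, 7))), Add(Mul(7, -2), 1)) = Mul(Add(-136, -1), Add(Mul(7, -2), 1)) = Mul(-137, Add(-14, 1)) = Mul(-137, -13) = 1781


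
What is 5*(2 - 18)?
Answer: -80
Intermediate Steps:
5*(2 - 18) = 5*(-16) = -80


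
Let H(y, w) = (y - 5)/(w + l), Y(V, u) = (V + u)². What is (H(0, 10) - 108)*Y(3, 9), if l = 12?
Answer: -171432/11 ≈ -15585.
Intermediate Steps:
H(y, w) = (-5 + y)/(12 + w) (H(y, w) = (y - 5)/(w + 12) = (-5 + y)/(12 + w))
(H(0, 10) - 108)*Y(3, 9) = ((-5 + 0)/(12 + 10) - 108)*(3 + 9)² = (-5/22 - 108)*12² = ((1/22)*(-5) - 108)*144 = (-5/22 - 108)*144 = -2381/22*144 = -171432/11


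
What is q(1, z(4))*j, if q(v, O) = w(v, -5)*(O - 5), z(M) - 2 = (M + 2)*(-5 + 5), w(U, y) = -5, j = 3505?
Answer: 52575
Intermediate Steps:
z(M) = 2 (z(M) = 2 + (M + 2)*(-5 + 5) = 2 + (2 + M)*0 = 2 + 0 = 2)
q(v, O) = 25 - 5*O (q(v, O) = -5*(O - 5) = -5*(-5 + O) = 25 - 5*O)
q(1, z(4))*j = (25 - 5*2)*3505 = (25 - 10)*3505 = 15*3505 = 52575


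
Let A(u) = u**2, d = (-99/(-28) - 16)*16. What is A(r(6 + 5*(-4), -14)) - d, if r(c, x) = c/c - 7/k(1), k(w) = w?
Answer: 1648/7 ≈ 235.43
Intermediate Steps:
d = -1396/7 (d = (-99*(-1/28) - 16)*16 = (99/28 - 16)*16 = -349/28*16 = -1396/7 ≈ -199.43)
r(c, x) = -6 (r(c, x) = c/c - 7/1 = 1 - 7*1 = 1 - 7 = -6)
A(r(6 + 5*(-4), -14)) - d = (-6)**2 - 1*(-1396/7) = 36 + 1396/7 = 1648/7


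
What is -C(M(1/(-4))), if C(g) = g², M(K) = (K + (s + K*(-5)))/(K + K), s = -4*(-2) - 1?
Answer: -256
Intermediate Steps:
s = 7 (s = 8 - 1 = 7)
M(K) = (7 - 4*K)/(2*K) (M(K) = (K + (7 + K*(-5)))/(K + K) = (K + (7 - 5*K))/((2*K)) = (7 - 4*K)*(1/(2*K)) = (7 - 4*K)/(2*K))
-C(M(1/(-4))) = -(-2 + 7/(2*(1/(-4))))² = -(-2 + 7/(2*(-¼)))² = -(-2 + (7/2)*(-4))² = -(-2 - 14)² = -1*(-16)² = -1*256 = -256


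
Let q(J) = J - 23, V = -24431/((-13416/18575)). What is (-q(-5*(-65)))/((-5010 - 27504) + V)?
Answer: -4051632/17598001 ≈ -0.23023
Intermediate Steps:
V = 453805825/13416 (V = -24431/((-13416*1/18575)) = -24431/(-13416/18575) = -24431*(-18575/13416) = 453805825/13416 ≈ 33826.)
q(J) = -23 + J
(-q(-5*(-65)))/((-5010 - 27504) + V) = (-(-23 - 5*(-65)))/((-5010 - 27504) + 453805825/13416) = (-(-23 + 325))/(-32514 + 453805825/13416) = (-1*302)/(17598001/13416) = -302*13416/17598001 = -4051632/17598001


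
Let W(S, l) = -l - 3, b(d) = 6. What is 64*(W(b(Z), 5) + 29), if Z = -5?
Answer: 1344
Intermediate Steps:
W(S, l) = -3 - l
64*(W(b(Z), 5) + 29) = 64*((-3 - 1*5) + 29) = 64*((-3 - 5) + 29) = 64*(-8 + 29) = 64*21 = 1344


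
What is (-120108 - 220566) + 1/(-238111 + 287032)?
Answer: -16666112753/48921 ≈ -3.4067e+5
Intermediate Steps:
(-120108 - 220566) + 1/(-238111 + 287032) = -340674 + 1/48921 = -16666112753/48921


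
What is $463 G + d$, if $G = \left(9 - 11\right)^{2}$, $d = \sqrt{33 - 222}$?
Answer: $1852 + 3 i \sqrt{21} \approx 1852.0 + 13.748 i$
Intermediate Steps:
$d = 3 i \sqrt{21}$ ($d = \sqrt{-189} = 3 i \sqrt{21} \approx 13.748 i$)
$G = 4$ ($G = \left(-2\right)^{2} = 4$)
$463 G + d = 463 \cdot 4 + 3 i \sqrt{21} = 1852 + 3 i \sqrt{21}$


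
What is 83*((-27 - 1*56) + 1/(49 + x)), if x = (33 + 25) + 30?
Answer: -943710/137 ≈ -6888.4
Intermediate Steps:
x = 88 (x = 58 + 30 = 88)
83*((-27 - 1*56) + 1/(49 + x)) = 83*((-27 - 1*56) + 1/(49 + 88)) = 83*((-27 - 56) + 1/137) = 83*(-83 + 1/137) = 83*(-11370/137) = -943710/137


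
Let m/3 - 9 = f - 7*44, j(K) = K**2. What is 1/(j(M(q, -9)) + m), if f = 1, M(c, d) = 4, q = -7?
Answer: -1/878 ≈ -0.0011390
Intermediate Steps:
m = -894 (m = 27 + 3*(1 - 7*44) = 27 + 3*(1 - 308) = 27 + 3*(-307) = 27 - 921 = -894)
1/(j(M(q, -9)) + m) = 1/(4**2 - 894) = 1/(16 - 894) = 1/(-878) = -1/878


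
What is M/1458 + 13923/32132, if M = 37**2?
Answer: 32144221/23424228 ≈ 1.3723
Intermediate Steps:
M = 1369
M/1458 + 13923/32132 = 1369/1458 + 13923/32132 = 32144221/23424228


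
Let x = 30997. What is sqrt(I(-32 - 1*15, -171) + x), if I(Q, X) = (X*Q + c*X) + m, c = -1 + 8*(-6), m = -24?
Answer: sqrt(47389) ≈ 217.69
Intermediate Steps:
c = -49 (c = -1 - 48 = -49)
I(Q, X) = -24 - 49*X + Q*X (I(Q, X) = (X*Q - 49*X) - 24 = (Q*X - 49*X) - 24 = (-49*X + Q*X) - 24 = -24 - 49*X + Q*X)
sqrt(I(-32 - 1*15, -171) + x) = sqrt((-24 - 49*(-171) + (-32 - 1*15)*(-171)) + 30997) = sqrt((-24 + 8379 + (-32 - 15)*(-171)) + 30997) = sqrt((-24 + 8379 - 47*(-171)) + 30997) = sqrt((-24 + 8379 + 8037) + 30997) = sqrt(16392 + 30997) = sqrt(47389)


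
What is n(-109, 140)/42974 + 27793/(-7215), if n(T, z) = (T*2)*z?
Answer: -707289091/155028705 ≈ -4.5623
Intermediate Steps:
n(T, z) = 2*T*z (n(T, z) = (2*T)*z = 2*T*z)
n(-109, 140)/42974 + 27793/(-7215) = (2*(-109)*140)/42974 + 27793/(-7215) = -30520*1/42974 + 27793*(-1/7215) = -15260/21487 - 27793/7215 = -707289091/155028705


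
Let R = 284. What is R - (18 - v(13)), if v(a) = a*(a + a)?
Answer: 604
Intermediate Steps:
v(a) = 2*a**2 (v(a) = a*(2*a) = 2*a**2)
R - (18 - v(13)) = 284 - (18 - 2*13**2) = 284 - (18 - 2*169) = 284 - (18 - 1*338) = 284 - (18 - 338) = 284 - 1*(-320) = 284 + 320 = 604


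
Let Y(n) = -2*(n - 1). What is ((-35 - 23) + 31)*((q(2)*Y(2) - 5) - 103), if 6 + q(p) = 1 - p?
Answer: 2538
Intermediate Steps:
q(p) = -5 - p (q(p) = -6 + (1 - p) = -5 - p)
Y(n) = 2 - 2*n (Y(n) = -2*(-1 + n) = 2 - 2*n)
((-35 - 23) + 31)*((q(2)*Y(2) - 5) - 103) = ((-35 - 23) + 31)*(((-5 - 1*2)*(2 - 2*2) - 5) - 103) = (-58 + 31)*(((-5 - 2)*(2 - 4) - 5) - 103) = -27*((-7*(-2) - 5) - 103) = -27*((14 - 5) - 103) = -27*(9 - 103) = -27*(-94) = 2538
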